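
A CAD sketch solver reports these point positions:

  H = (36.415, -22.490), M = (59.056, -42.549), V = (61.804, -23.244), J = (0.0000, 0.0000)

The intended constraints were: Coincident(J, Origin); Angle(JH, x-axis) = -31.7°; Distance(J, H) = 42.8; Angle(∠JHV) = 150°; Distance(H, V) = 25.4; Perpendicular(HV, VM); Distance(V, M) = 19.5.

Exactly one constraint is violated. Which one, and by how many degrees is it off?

Perpendicular(HV, VM) — off by 6.40°.

J = (0.00, 0.00) ✓; JH at -31.70° ✓; |JH| = 42.80 ✓; ∠JHV = 150.0° ✓; |HV| = 25.40 ✓; ∠(HV, VM) = 96.40° ✗; |VM| = 19.50 ✓.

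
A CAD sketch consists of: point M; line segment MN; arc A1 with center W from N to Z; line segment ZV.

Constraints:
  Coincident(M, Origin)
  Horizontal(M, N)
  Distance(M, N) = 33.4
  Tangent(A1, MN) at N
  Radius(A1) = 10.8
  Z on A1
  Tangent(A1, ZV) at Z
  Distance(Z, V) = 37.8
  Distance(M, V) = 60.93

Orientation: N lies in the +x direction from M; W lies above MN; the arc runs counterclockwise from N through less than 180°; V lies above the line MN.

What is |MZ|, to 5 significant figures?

45.884

Checks: |WZ| = 10.80 ✓; ∠(WZ, ZV) = 90.00° ✓; |ZV| = 37.80 ✓; |MV| = 60.93 ✓.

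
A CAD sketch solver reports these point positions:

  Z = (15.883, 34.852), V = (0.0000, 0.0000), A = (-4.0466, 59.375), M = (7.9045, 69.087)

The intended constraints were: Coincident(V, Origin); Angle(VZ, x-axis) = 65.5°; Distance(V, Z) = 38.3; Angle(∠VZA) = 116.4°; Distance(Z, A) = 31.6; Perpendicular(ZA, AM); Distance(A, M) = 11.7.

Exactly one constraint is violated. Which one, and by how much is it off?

Distance(A, M) = 11.7 — off by 3.70.

V = (0.00, 0.00) ✓; VZ at 65.50° ✓; |VZ| = 38.30 ✓; ∠VZA = 116.4° ✓; |ZA| = 31.60 ✓; ∠(ZA, AM) = 90.00° ✓; |AM| = 15.40 ✗.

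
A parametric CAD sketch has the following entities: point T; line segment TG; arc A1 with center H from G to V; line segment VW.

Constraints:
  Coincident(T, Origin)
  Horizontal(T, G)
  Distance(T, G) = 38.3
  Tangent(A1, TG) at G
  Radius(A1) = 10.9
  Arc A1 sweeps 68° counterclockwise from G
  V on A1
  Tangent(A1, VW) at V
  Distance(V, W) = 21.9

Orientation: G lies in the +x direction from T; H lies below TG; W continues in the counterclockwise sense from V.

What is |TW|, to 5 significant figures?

33.693

T is at the origin; TG is horizontal with |TG| = 38.3 and G on the +x side, so G = (38.300, 0.0000). Since A1 is tangent to TG there, HG ⟂ TG, so H = G + (0, -10.9) = (38.300, -10.900). On A1, G sits at bearing 90° from H; a 68° counterclockwise sweep puts V at bearing 158°, so V = H + 10.9·(cos 158°, sin 158°) = (28.194, -6.8168). Since A1 is tangent to VW there, HV ⟂ VW, so VW runs along (−sin 158°, cos 158°); with |VW| = 21.9, W = (19.990, -27.122). Then |TW| = |W − T| = 33.693.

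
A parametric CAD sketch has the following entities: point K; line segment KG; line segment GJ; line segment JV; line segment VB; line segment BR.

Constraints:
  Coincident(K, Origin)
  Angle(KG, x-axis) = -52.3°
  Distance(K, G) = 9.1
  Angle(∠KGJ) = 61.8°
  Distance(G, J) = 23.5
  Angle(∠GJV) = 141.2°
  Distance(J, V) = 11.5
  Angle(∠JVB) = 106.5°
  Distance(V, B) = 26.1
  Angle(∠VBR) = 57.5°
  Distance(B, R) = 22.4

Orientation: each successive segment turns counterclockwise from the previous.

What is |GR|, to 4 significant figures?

16.23

∠JVB = 106.5° gives VB at 178.2° from the x-axis; with |VB| = 26.1, B = (-13.84, 26.19). ∠VBR = 57.5° gives BR at -59.30° from the x-axis; with |BR| = 22.4, R = (-2.409, 6.934). Then |GR| = |R − G| = 16.23.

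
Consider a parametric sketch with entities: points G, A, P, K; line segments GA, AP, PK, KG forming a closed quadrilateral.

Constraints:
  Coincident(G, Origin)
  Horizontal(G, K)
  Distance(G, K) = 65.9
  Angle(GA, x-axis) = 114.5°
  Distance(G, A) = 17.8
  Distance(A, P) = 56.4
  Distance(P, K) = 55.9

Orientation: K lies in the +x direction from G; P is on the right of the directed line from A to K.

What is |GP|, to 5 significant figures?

38.709

Checks: |AP| = 56.40 ✓; |PK| = 55.90 ✓.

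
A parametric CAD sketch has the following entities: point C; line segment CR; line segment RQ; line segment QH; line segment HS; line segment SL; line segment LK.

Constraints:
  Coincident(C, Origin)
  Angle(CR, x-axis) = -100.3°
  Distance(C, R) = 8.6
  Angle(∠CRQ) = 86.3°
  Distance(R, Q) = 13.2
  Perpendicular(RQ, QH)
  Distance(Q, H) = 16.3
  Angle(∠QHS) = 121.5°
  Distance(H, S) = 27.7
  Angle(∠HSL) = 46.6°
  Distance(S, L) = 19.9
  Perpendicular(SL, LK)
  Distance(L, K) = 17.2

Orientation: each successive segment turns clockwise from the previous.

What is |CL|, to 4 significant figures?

7.388

∠QHS = 121.5° gives HS at 17.50° from the x-axis; with |HS| = 27.7, S = (16.02, 18.88). ∠HSL = 46.6° gives SL at -115.9° from the x-axis; with |SL| = 19.9, L = (7.323, 0.9761). Then |CL| = |L − C| = 7.388.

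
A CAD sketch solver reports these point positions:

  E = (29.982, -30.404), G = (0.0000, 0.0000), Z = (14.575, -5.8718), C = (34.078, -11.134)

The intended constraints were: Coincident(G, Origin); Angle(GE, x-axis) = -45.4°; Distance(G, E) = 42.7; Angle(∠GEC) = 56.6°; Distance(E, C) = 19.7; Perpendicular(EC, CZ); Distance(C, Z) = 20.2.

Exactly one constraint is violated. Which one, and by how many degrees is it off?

Perpendicular(EC, CZ) — off by 3.10°.

G = (0.00, 0.00) ✓; GE at -45.40° ✓; |GE| = 42.70 ✓; ∠GEC = 56.60° ✓; |EC| = 19.70 ✓; ∠(EC, CZ) = 86.90° ✗; |CZ| = 20.20 ✓.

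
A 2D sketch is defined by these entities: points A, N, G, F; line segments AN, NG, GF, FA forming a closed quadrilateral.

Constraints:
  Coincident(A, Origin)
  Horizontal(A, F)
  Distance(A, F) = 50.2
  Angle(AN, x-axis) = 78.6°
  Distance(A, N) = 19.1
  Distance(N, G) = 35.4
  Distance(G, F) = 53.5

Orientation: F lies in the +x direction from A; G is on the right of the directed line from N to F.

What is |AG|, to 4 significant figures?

16.41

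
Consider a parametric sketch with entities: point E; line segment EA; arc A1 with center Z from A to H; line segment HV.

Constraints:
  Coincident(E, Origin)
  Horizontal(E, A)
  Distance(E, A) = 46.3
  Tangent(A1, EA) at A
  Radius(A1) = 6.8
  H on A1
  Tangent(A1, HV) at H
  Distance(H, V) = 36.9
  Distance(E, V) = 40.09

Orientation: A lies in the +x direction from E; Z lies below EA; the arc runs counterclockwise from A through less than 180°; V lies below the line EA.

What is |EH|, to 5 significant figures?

40.684

E is at the origin; E and A share the same y with |EA| = 46.3 and A on the +x side, so A = (46.300, 0.0000). A1 meets EA tangentially, so ZA is at right angles to EA, so Z = A + (0, -6.8) = (46.300, -6.8000). Since ZH ⟂ HV (tangency), |ZV| = √(6.8² + 36.9²) = 37.521 regardless of where H sits on A1. So V lies on both circle(E, 40.09) and circle(Z, 37.521); the below-EA intersection is V = (20.766, -34.293). H is the foot of the tangent from V: H = (40.561, -3.1520).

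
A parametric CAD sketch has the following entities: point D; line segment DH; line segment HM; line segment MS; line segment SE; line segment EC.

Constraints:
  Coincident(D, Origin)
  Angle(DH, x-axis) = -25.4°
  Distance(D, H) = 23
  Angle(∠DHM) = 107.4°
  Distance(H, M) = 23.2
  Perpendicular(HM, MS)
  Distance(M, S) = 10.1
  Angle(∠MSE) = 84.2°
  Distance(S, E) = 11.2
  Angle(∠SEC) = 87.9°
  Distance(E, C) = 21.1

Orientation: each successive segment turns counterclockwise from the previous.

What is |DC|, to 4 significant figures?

40.31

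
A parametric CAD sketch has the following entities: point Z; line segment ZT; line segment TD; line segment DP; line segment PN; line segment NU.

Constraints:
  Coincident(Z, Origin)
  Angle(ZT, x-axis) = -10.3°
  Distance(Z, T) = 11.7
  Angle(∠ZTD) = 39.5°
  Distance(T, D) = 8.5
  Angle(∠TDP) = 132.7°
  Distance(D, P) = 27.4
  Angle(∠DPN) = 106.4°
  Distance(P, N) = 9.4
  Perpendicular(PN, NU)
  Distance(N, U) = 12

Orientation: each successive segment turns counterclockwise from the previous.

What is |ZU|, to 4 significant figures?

14.89

Z is at the origin; ZT runs at -10.3° with length 11.7, so T = (11.51, -2.092). ∠ZTD = 39.5° gives TD at 130.2° from the x-axis; with |TD| = 8.5, D = (6.025, 4.400). ∠TDP = 132.7° gives DP at 177.5° from the x-axis; with |DP| = 27.4, P = (-21.35, 5.595). ∠DPN = 106.4° gives PN at -108.9° from the x-axis; with |PN| = 9.4, N = (-24.39, -3.298). PN ⟂ NU, so NU runs at -18.90°; with |NU| = 12.0, U = (-13.04, -7.185). Then |ZU| = |U − Z| = 14.89.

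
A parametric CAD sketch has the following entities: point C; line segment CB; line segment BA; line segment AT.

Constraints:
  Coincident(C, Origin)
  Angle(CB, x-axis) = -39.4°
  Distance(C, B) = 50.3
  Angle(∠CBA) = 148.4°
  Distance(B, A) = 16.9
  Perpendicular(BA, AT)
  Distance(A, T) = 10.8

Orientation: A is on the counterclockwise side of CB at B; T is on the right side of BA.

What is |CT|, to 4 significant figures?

70.35

C is at the origin; CB runs at -39.4° with length 50.3, so B = 50.3·(cos -39.4°, sin -39.4°) = (38.87, -31.93). ∠CBA = 148.4°, so BA runs at -39.4° + (180° − 148.4°) = -7.800° from the x-axis; with |BA| = 16.9, A = B + 16.9·(cos -7.800°, sin -7.800°) = (55.61, -34.22). BA is perpendicular to AT; with |AT| = 10.8 on the right of BA, T = A + 10.8·(-0.1357, -0.9907) = (54.15, -44.92). Then |CT| = |T − C| = 70.35.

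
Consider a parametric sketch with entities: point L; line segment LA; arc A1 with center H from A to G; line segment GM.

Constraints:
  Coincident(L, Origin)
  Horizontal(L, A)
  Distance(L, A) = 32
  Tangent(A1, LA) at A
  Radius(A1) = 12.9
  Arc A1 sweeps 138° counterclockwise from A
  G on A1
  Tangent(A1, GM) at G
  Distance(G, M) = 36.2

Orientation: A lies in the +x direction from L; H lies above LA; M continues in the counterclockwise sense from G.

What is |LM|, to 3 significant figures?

48.7

L is at the origin; L and A share the same y with |LA| = 32.0 and A on the +x side, so A = (32.0, 0.00). Tangency of A1 to LA means the radius HA is perpendicular to LA, so H = A + (0, 12.9) = (32.0, 12.9). On A1, A sits at bearing -90° from H; a 138° counterclockwise sweep puts G at bearing 48°, so G = H + 12.9·(cos 48°, sin 48°) = (40.6, 22.5). Tangency of A1 to GM means the radius HG is perpendicular to GM, so GM runs along (−sin 48°, cos 48°); with |GM| = 36.2, M = (13.7, 46.7). Then |LM| = |M − L| = 48.7.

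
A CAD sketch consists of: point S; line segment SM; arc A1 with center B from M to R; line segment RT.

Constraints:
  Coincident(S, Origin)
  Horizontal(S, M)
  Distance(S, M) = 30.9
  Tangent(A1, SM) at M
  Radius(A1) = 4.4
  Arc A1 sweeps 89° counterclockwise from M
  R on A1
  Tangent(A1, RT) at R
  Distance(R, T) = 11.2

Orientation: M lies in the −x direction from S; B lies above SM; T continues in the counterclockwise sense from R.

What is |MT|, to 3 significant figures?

16.2

On A1, M sits at bearing -90° from B; an 89° counterclockwise sweep puts R at bearing -1°, so R = B + 4.4·(cos -1°, sin -1°) = (-26.5, 4.32). A1 meets RT tangentially, so BR is at right angles to RT, so RT runs along (−sin -1°, cos -1°); with |RT| = 11.2, T = (-26.3, 15.5). Then |MT| = |T − M| = 16.2.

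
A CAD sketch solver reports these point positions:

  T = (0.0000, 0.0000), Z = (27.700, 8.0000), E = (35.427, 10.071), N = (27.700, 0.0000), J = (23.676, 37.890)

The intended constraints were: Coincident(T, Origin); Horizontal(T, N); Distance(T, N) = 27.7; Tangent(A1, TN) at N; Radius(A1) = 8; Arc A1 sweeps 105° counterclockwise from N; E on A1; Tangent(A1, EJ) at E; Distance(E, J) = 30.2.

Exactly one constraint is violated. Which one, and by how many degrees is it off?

Tangent(A1, EJ) at E — off by 7.90°.

T = (0.00, 0.00) ✓; T.y = 0.00, N.y = 0.00 ✓; |TN| = 27.70 ✓; ∠(ZN, NT) = 90.00° ✓; |ZN| = 8.000 ✓; bearing(Z→E) − bearing(Z→N) = 105.0° ✓; |ZE| = 8.000 ✓; ∠(ZE, EJ) = 82.10° ✗; |EJ| = 30.20 ✓.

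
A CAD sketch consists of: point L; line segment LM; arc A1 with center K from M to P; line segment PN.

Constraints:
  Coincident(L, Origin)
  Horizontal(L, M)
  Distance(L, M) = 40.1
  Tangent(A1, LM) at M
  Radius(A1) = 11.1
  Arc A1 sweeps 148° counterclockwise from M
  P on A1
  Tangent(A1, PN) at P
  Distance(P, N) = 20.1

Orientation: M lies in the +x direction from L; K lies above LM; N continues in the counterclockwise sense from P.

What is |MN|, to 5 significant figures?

33.104

L is at the origin; L and M share the same y with |LM| = 40.1 and M on the +x side, so M = (40.100, 0.0000). The tangent condition forces KM to be normal to LM, so K = M + (0, 11.1) = (40.100, 11.100). On A1, M sits at bearing -90° from K; a 148° counterclockwise sweep puts P at bearing 58°, so P = K + 11.1·(cos 58°, sin 58°) = (45.982, 20.513). Tangency of A1 to PN means the radius KP is perpendicular to PN, so PN runs along (−sin 58°, cos 58°); with |PN| = 20.1, N = (28.936, 31.165). Then |MN| = |N − M| = 33.104.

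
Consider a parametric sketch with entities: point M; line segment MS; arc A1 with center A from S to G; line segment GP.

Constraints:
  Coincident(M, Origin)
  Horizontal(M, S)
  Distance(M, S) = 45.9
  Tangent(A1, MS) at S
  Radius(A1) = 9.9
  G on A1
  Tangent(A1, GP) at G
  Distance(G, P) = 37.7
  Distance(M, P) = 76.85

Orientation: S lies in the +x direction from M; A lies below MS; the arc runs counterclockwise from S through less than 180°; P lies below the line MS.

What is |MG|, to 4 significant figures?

41.49

M is at the origin; M and S share the same y with |MS| = 45.9 and S on the +x side, so S = (45.90, 0.000). The tangent condition forces AS to be normal to MS, so A = S + (0, -9.9) = (45.90, -9.900). Since AG ⟂ GP (tangency), |AP| = √(9.9² + 37.7²) = 38.98 regardless of where G sits on A1. So P lies on both circle(M, 76.85) and circle(A, 38.98); the below-MS intersection is P = (62.01, -45.39). G is the foot of the tangent from P: G = (38.22, -16.15).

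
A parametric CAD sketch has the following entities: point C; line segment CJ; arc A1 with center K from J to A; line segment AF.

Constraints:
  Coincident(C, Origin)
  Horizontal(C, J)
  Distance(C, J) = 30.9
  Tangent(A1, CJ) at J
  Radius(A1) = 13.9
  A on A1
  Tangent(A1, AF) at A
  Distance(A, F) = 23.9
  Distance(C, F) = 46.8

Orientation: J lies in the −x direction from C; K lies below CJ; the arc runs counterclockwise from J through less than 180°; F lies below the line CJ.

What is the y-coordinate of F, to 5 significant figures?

-40.518

Checks: ∠(KJ, JC) = 90.00° ✓; |KJ| = 13.90 ✓; |KA| = 13.90 ✓; ∠(KA, AF) = 90.00° ✓; |AF| = 23.90 ✓; |CF| = 46.80 ✓.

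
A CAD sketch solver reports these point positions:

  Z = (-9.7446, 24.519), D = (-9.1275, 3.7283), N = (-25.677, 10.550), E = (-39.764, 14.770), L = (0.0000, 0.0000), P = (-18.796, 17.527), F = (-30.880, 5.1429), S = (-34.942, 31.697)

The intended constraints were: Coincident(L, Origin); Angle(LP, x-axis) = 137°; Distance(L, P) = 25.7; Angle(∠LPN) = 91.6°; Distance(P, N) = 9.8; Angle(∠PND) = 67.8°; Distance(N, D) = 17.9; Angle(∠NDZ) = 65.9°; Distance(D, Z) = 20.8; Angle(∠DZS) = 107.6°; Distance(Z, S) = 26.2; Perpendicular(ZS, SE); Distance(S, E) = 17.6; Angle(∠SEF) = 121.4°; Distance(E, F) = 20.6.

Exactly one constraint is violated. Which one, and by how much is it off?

Distance(E, F) = 20.6 — off by 7.50.

L = (0.00, 0.00) ✓; LP at 137.0° ✓; |LP| = 25.70 ✓; ∠LPN = 91.60° ✓; |PN| = 9.799 ✓; ∠PND = 67.80° ✓; |ND| = 17.90 ✓; ∠NDZ = 65.90° ✓; |DZ| = 20.80 ✓; ∠DZS = 107.6° ✓; |ZS| = 26.20 ✓; ∠(ZS, SE) = 90.00° ✓; |SE| = 17.60 ✓; ∠SEF = 121.4° ✓; |EF| = 13.10 ✗.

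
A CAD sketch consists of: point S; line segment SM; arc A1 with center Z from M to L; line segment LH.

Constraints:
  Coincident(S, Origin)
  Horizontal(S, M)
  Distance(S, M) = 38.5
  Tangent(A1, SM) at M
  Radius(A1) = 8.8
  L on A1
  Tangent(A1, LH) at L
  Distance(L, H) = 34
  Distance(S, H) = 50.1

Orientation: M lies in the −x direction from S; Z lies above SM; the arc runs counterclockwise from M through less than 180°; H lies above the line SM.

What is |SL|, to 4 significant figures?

30.82

S is at the origin; S and M share the same y with |SM| = 38.5 and M on the −x side, so M = (-38.50, 0.000). The tangent condition forces ZM to be normal to SM, so Z = M + (0, 8.8) = (-38.50, 8.800). Since ZL ⟂ LH (tangency), |ZH| = √(8.8² + 34.0²) = 35.12 regardless of where L sits on A1. So H lies on both circle(S, 50.1) and circle(Z, 35.12); the above-SM intersection is H = (-27.22, 42.06). L is the foot of the tangent from H: L = (-29.72, 8.152).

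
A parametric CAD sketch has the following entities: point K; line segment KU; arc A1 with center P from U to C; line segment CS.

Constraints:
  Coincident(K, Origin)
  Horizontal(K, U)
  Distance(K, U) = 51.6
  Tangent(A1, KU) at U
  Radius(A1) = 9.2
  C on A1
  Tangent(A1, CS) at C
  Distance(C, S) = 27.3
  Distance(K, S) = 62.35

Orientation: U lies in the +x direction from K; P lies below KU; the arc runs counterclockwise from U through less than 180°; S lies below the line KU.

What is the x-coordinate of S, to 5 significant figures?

49.485

K is at the origin; KU is horizontal with |KU| = 51.6 and U on the +x side, so U = (51.600, 0.0000). A1 meets KU tangentially, so PU is at right angles to KU, so P = U + (0, -9.2) = (51.600, -9.2000). Since PC ⟂ CS (tangency), |PS| = √(9.2² + 27.3²) = 28.809 regardless of where C sits on A1. So S lies on both circle(K, 62.35) and circle(P, 28.809); the below-KU intersection is S = (49.485, -37.931). C is the foot of the tangent from S: C = (42.690, -11.490).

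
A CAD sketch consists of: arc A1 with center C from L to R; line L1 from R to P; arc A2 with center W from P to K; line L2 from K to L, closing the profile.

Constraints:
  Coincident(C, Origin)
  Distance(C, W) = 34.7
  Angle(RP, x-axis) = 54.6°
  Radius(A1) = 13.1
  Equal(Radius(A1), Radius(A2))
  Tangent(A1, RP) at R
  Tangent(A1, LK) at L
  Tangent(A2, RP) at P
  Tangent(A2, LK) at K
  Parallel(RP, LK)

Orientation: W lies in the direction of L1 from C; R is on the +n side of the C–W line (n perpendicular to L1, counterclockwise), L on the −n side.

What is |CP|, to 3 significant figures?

37.1

The slot axis is L1's direction at 54.6°, so u = (cos 54.6°, sin 54.6°) = (0.579, 0.815) and n = (−sin 54.6°, cos 54.6°) = (-0.815, 0.579). C is at the origin and W lies 34.7 along u from C, so W = 34.7·u = (20.1, 28.3). Tangency of A1 to both parallel lines with radius 13.1 puts R and L at C ± 13.1·n: R = (-10.7, 7.59), L = (10.7, -7.59). Equal radii place P and K the same way about W: P = W + 13.1·n = (9.42, 35.9), K = W − 13.1·n = (30.8, 20.7). Then |CP| = |P − C| = 37.1.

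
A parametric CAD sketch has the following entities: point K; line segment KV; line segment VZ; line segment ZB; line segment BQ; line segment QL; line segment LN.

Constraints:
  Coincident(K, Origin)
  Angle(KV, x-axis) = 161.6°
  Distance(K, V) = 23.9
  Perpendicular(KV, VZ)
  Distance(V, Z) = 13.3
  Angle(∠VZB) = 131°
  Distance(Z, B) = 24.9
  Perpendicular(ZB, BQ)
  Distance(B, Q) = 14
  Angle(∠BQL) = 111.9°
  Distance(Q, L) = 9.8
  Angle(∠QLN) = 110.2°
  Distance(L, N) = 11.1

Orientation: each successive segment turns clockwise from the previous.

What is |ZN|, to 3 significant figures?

12.6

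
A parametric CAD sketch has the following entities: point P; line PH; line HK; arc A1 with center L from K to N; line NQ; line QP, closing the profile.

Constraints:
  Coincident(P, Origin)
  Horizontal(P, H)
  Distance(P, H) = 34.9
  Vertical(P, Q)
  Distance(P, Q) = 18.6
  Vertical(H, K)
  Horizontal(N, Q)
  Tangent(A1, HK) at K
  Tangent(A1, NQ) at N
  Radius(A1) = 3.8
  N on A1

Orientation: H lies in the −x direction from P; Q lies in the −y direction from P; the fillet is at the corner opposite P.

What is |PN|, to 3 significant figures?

36.2

P is at the origin; PH is horizontal with |PH| = 34.9 and H on the −x side, so H = (-34.9, 0.00). PQ is vertical with |PQ| = 18.6 and Q on the −y side, so Q = (0.00, -18.6). The virtual corner opposite P is at (-34.9, -18.6). A1 meets HK tangentially, so LK is at right angles to HK and since A1 is tangent to NQ there, LN ⟂ NQ, with radius 3.8, so the center L sits 3.8 in from both sides at L = (-31.1, -14.8). That places the tangent points at K = (-34.9, -14.8) on HK and N = (-31.1, -18.6) on NQ. Then |PN| = |N − P| = 36.2.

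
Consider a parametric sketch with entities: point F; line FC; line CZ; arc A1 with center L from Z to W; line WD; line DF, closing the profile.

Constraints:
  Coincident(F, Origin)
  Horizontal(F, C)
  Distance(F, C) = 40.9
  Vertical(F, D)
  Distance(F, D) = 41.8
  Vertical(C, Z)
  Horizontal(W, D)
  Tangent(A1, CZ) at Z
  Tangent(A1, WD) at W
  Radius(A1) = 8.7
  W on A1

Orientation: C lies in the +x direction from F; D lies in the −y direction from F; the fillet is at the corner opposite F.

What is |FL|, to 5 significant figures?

46.178

F and D share the same x with |FD| = 41.8 and D on the −y side, so D = (0.0000, -41.800). The virtual corner opposite F is at (40.900, -41.800). A1 meets CZ tangentially, so LZ is at right angles to CZ and A1 meets WD tangentially, so LW is at right angles to WD, with radius 8.7, so the center L sits 8.7 in from both sides at L = (32.200, -33.100). Then |FL| = |L − F| = 46.178.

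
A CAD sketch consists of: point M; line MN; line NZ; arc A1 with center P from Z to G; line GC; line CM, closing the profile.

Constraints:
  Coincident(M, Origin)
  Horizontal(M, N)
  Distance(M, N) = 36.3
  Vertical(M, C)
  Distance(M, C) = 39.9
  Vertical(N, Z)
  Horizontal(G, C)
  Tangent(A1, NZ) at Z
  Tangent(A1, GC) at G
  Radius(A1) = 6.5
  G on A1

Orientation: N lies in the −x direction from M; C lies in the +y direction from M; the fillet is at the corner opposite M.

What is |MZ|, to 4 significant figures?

49.33

The virtual corner opposite M is at (-36.30, 39.90). Since A1 is tangent to NZ there, PZ ⟂ NZ and since A1 is tangent to GC there, PG ⟂ GC, with radius 6.5, so the center P sits 6.5 in from both sides at P = (-29.80, 33.40). That places the tangent points at Z = (-36.30, 33.40) on NZ and G = (-29.80, 39.90) on GC. Then |MZ| = |Z − M| = 49.33.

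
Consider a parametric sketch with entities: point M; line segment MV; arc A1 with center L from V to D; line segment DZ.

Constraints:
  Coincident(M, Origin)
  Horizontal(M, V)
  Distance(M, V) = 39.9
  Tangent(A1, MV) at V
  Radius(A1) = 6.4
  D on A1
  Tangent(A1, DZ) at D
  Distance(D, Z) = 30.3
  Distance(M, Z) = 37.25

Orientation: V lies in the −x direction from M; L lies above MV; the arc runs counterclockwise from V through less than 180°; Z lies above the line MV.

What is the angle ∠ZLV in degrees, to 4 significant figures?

142.1°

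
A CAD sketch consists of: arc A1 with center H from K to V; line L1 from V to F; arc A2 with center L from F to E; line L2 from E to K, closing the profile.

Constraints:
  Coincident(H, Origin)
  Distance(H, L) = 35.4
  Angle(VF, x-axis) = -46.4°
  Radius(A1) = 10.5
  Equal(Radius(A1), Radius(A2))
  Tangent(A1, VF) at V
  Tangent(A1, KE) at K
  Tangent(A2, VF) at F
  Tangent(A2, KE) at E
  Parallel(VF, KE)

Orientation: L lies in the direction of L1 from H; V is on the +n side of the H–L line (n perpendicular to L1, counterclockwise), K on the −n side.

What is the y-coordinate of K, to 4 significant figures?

-7.241

The slot axis is L1's direction at -46.4°, so u = (cos -46.4°, sin -46.4°) = (0.6896, -0.7242) and n = (−sin -46.4°, cos -46.4°) = (0.7242, 0.6896). H is at the origin and L lies 35.4 along u from H, so L = 35.4·u = (24.41, -25.64). Tangency of A1 to both parallel lines with radius 10.5 puts V and K at H ± 10.5·n: V = (7.604, 7.241), K = (-7.604, -7.241). So K.y = -7.241.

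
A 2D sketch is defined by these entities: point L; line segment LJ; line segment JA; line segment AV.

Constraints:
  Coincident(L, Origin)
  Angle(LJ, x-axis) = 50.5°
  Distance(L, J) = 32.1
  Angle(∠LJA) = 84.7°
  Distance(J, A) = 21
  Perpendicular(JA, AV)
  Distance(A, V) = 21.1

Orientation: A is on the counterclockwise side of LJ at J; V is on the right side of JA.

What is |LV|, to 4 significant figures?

56.04

L is at the origin; LJ runs at 50.5° with length 32.1, so J = 32.1·(cos 50.5°, sin 50.5°) = (20.42, 24.77). ∠LJA = 84.7°, so JA runs at 50.5° + (180° − 84.7°) = 145.8° from the x-axis; with |JA| = 21.0, A = J + 21.0·(cos 145.8°, sin 145.8°) = (3.049, 36.57). JA ⟂ AV; with |AV| = 21.1 on the right of JA, V = A + 21.1·(0.5621, 0.8271) = (14.91, 54.02). Then |LV| = |V − L| = 56.04.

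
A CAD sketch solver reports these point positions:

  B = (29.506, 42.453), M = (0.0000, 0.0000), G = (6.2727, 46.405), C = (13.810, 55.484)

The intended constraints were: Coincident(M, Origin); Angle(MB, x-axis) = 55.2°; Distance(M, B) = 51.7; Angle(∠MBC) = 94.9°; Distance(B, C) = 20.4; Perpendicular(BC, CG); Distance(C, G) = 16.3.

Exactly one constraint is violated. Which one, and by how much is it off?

Distance(C, G) = 16.3 — off by 4.50.

M = (0.00, 0.00) ✓; MB at 55.20° ✓; |MB| = 51.70 ✓; ∠MBC = 94.90° ✓; |BC| = 20.40 ✓; ∠(BC, CG) = 90.00° ✓; |CG| = 11.80 ✗.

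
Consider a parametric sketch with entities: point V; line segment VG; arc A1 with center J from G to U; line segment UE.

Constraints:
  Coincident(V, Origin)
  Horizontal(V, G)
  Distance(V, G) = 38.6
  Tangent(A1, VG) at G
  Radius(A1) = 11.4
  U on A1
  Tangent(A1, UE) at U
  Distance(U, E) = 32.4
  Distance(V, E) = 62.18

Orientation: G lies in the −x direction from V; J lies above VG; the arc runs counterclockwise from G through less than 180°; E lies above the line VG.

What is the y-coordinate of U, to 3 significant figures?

16.3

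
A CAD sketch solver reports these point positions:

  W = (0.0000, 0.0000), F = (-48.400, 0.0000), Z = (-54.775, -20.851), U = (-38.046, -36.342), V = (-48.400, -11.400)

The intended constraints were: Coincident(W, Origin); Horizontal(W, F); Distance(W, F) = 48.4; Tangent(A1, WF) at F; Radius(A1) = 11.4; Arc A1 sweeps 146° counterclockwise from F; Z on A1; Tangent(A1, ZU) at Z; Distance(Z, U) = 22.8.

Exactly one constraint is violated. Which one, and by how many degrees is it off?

Tangent(A1, ZU) at Z — off by 8.80°.

W = (0.00, 0.00) ✓; W.y = 0.00, F.y = 0.00 ✓; |WF| = 48.40 ✓; ∠(VF, FW) = 90.00° ✓; |VF| = 11.40 ✓; bearing(V→Z) − bearing(V→F) = 146.0° ✓; |VZ| = 11.40 ✓; ∠(VZ, ZU) = 98.80° ✗; |ZU| = 22.80 ✓.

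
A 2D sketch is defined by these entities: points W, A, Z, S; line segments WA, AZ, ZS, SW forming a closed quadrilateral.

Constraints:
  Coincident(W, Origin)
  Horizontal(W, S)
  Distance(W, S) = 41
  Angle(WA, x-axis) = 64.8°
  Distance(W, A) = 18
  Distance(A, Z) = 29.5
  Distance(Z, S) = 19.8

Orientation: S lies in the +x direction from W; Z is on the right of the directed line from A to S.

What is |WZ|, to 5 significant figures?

24.842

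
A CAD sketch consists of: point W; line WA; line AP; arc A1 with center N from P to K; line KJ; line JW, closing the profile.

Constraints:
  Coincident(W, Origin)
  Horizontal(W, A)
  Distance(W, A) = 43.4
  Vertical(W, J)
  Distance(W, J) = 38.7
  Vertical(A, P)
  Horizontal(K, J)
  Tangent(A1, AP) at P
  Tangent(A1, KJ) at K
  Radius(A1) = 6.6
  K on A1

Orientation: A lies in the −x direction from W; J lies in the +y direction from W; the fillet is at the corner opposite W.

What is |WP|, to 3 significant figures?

54.0

The virtual corner opposite W is at (-43.4, 38.7). A1 meets AP tangentially, so NP is at right angles to AP and A1 meets KJ tangentially, so NK is at right angles to KJ, with radius 6.6, so the center N sits 6.6 in from both sides at N = (-36.8, 32.1). That places the tangent points at P = (-43.4, 32.1) on AP and K = (-36.8, 38.7) on KJ. Then |WP| = |P − W| = 54.0.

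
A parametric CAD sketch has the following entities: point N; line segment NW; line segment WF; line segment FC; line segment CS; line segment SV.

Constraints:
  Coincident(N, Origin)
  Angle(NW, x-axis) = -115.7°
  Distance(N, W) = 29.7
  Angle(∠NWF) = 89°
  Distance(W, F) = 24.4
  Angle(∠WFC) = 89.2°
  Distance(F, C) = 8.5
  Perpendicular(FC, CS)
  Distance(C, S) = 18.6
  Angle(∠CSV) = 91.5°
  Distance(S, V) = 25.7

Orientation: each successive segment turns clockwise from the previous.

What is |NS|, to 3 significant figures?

22.1

∠WFC = 89.2° gives FC at 62.5° from the x-axis; with |FC| = 8.5, C = (-30.8, -8.26). FC is perpendicular to CS, so CS runs at -27.5°; with |CS| = 18.6, S = (-14.3, -16.8). Then |NS| = |S − N| = 22.1.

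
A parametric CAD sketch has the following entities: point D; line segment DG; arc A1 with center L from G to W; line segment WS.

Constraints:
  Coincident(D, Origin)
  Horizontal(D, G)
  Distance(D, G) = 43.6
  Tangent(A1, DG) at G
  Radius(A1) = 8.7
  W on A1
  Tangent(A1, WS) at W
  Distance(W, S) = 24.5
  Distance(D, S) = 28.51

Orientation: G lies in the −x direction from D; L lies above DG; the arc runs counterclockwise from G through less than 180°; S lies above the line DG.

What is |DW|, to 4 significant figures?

37.48

Checks: |LW| = 8.700 ✓; ∠(LW, WS) = 90.00° ✓; |WS| = 24.50 ✓; |DS| = 28.51 ✓.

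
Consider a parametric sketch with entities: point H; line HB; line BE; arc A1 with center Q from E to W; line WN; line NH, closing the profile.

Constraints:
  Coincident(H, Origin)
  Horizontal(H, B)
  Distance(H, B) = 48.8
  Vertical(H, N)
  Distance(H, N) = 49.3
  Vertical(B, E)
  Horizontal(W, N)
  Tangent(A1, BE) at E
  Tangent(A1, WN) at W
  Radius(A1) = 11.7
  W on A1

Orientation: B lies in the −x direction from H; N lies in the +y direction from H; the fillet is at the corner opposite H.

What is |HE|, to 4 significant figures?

61.61

H is at the origin; HB is horizontal with |HB| = 48.8 and B on the −x side, so B = (-48.80, 0.000). H and N share the same x with |HN| = 49.3 and N on the +y side, so N = (0.000, 49.30). The virtual corner opposite H is at (-48.80, 49.30). Since A1 is tangent to BE there, QE ⟂ BE and A1 meets WN tangentially, so QW is at right angles to WN, with radius 11.7, so the center Q sits 11.7 in from both sides at Q = (-37.10, 37.60). That places the tangent points at E = (-48.80, 37.60) on BE and W = (-37.10, 49.30) on WN. Then |HE| = |E − H| = 61.61.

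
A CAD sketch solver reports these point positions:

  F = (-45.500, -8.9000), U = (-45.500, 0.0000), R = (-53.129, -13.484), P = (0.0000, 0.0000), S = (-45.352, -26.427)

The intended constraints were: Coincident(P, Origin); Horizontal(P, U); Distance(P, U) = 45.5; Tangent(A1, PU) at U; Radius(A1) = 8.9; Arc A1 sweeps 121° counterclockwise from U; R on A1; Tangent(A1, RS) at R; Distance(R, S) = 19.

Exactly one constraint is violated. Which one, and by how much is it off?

Distance(R, S) = 19 — off by 3.90.

P = (0.00, 0.00) ✓; P.y = 0.00, U.y = 0.00 ✓; |PU| = 45.50 ✓; ∠(FU, UP) = 90.00° ✓; |FU| = 8.900 ✓; bearing(F→R) − bearing(F→U) = 121.0° ✓; |FR| = 8.900 ✓; ∠(FR, RS) = 90.00° ✓; |RS| = 15.10 ✗.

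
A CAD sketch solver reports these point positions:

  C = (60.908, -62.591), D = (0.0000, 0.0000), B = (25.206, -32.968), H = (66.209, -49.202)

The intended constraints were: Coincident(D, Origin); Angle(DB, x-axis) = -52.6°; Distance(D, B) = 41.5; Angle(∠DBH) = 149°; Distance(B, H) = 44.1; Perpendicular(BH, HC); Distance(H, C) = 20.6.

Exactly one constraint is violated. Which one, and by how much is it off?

Distance(H, C) = 20.6 — off by 6.20.

D = (0.00, 0.00) ✓; DB at -52.60° ✓; |DB| = 41.50 ✓; ∠DBH = 149.0° ✓; |BH| = 44.10 ✓; ∠(BH, HC) = 90.00° ✓; |HC| = 14.40 ✗.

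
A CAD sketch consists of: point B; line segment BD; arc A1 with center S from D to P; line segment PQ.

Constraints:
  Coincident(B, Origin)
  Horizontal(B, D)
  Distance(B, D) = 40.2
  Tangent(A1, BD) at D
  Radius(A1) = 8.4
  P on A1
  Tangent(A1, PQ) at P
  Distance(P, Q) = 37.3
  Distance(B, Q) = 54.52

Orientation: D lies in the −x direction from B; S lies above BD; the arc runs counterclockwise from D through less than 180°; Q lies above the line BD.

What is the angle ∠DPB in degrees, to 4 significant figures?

121.9°

Checks: |SP| = 8.400 ✓; ∠(SP, PQ) = 90.00° ✓; |PQ| = 37.30 ✓; |BQ| = 54.52 ✓.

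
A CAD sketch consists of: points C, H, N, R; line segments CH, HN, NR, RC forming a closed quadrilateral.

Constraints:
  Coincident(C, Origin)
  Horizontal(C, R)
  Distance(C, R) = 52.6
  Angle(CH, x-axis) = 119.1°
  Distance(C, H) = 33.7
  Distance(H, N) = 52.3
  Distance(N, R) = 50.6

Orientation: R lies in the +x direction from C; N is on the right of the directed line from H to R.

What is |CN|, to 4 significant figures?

18.89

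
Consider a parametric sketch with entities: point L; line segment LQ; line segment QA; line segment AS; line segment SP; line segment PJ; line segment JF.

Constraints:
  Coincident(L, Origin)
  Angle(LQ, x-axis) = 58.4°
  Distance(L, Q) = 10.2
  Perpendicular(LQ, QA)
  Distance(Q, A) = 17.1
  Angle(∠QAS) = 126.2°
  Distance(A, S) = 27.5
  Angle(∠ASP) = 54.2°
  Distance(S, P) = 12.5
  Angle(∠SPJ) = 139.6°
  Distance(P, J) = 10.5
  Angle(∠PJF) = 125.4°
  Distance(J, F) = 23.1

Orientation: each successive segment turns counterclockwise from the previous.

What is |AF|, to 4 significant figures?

7.886

∠SPJ = 139.6° gives PJ at 8.400° from the x-axis; with |PJ| = 10.5, J = (-13.69, 2.167). ∠PJF = 125.4° gives JF at 63.00° from the x-axis; with |JF| = 23.1, F = (-3.206, 22.75). Then |AF| = |F − A| = 7.886.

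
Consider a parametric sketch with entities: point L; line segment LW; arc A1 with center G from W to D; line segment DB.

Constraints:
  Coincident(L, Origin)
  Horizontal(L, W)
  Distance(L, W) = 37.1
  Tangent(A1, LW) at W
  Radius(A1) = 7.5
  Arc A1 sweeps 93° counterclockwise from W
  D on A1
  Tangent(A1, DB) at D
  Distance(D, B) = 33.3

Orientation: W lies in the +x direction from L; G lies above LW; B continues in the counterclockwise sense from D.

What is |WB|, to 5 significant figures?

41.546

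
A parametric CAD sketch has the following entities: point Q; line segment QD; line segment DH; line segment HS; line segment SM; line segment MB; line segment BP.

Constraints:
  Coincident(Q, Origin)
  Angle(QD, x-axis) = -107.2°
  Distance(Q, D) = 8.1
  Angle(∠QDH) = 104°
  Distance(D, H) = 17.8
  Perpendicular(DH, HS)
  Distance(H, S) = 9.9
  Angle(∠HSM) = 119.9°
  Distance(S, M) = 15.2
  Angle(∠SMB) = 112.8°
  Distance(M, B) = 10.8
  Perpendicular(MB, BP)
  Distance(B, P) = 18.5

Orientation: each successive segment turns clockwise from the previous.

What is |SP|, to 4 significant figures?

17.28

Q is at the origin; QD runs at -107.2° with length 8.1, so D = (-2.395, -7.738). ∠QDH = 104.0° gives DH at 176.8° from the x-axis; with |DH| = 17.8, H = (-20.17, -6.744). DH is perpendicular to HS, so HS runs at 86.80°; with |HS| = 9.9, S = (-19.61, 3.140). ∠HSM = 119.9° gives SM at 26.70° from the x-axis; with |SM| = 15.2, M = (-6.036, 9.970). ∠SMB = 112.8° gives MB at -40.50° from the x-axis; with |MB| = 10.8, B = (2.177, 2.956). MB ⟂ BP, so BP runs at -130.5°; with |BP| = 18.5, P = (-9.838, -11.11). Then |SP| = |P − S| = 17.28.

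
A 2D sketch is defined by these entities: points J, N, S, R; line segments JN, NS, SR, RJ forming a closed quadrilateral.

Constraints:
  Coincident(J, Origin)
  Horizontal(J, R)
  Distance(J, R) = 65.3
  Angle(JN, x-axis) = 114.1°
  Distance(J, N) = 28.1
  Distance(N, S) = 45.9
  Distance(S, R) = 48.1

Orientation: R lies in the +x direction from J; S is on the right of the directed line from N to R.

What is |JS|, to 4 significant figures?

20.44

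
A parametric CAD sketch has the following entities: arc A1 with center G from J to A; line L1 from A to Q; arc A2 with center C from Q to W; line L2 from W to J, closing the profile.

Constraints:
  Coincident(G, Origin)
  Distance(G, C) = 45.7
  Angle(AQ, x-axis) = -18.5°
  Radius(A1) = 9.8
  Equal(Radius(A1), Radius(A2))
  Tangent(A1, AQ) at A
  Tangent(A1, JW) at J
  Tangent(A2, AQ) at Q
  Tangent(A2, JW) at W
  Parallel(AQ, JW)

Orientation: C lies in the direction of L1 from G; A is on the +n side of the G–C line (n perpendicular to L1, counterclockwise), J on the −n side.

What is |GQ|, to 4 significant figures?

46.74

The slot axis is L1's direction at -18.5°, so u = (cos -18.5°, sin -18.5°) = (0.9483, -0.3173) and n = (−sin -18.5°, cos -18.5°) = (0.3173, 0.9483). G is at the origin and C lies 45.7 along u from G, so C = 45.7·u = (43.34, -14.50). Tangency of A1 to both parallel lines with radius 9.8 puts A and J at G ± 9.8·n: A = (3.110, 9.294), J = (-3.110, -9.294). Equal radii place Q and W the same way about C: Q = C + 9.8·n = (46.45, -5.207), W = C − 9.8·n = (40.23, -23.79). Then |GQ| = |Q − G| = 46.74.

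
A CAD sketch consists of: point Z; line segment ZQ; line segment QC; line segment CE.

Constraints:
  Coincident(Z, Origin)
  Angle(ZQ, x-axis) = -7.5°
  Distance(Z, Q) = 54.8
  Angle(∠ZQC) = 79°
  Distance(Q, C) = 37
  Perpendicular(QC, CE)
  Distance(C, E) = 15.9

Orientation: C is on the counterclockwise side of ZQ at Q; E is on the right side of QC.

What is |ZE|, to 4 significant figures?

74.58

Z is at the origin; ZQ runs at -7.5° with length 54.8, so Q = 54.8·(cos -7.5°, sin -7.5°) = (54.33, -7.153). ∠ZQC = 79.0°, so QC runs at -7.5° + (180° − 79.0°) = 93.50° from the x-axis; with |QC| = 37.0, C = Q + 37.0·(cos 93.50°, sin 93.50°) = (52.07, 29.78). QC ⟂ CE; with |CE| = 15.9 on the right of QC, E = C + 15.9·(0.9981, 0.06105) = (67.94, 30.75). Then |ZE| = |E − Z| = 74.58.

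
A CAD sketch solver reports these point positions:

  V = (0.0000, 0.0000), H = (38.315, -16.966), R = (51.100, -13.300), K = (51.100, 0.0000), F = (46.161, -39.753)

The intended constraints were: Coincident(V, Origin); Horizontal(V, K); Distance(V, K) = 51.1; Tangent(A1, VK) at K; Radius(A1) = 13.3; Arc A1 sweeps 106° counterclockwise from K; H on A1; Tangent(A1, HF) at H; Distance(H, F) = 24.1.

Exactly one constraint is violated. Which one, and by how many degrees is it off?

Tangent(A1, HF) at H — off by 3.00°.

V = (0.00, 0.00) ✓; V.y = 0.00, K.y = 0.00 ✓; |VK| = 51.10 ✓; ∠(RK, KV) = 90.00° ✓; |RK| = 13.30 ✓; bearing(R→H) − bearing(R→K) = 106.0° ✓; |RH| = 13.30 ✓; ∠(RH, HF) = 87.00° ✗; |HF| = 24.10 ✓.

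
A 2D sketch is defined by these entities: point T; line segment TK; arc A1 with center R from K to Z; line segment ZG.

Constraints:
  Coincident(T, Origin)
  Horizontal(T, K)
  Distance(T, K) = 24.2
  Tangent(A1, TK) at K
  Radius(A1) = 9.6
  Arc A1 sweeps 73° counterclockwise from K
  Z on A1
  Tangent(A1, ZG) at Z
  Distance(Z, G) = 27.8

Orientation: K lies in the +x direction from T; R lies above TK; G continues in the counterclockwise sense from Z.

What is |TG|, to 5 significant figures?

53.264

On A1, K sits at bearing -90° from R; a 73° counterclockwise sweep puts Z at bearing -17°, so Z = R + 9.6·(cos -17°, sin -17°) = (33.381, 6.7932). The tangent condition forces RZ to be normal to ZG, so ZG runs along (−sin -17°, cos -17°); with |ZG| = 27.8, G = (41.508, 33.379). Then |TG| = |G − T| = 53.264.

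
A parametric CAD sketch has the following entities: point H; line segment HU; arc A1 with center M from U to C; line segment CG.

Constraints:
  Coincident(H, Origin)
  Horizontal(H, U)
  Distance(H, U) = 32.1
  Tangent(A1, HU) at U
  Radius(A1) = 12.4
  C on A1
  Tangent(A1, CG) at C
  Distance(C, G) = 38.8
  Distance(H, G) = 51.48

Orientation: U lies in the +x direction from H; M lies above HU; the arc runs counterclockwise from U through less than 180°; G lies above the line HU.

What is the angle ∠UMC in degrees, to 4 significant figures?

132.8°

H is at the origin; H and U share the same y with |HU| = 32.1 and U on the +x side, so U = (32.10, 0.000). The tangent condition forces MU to be normal to HU, so M = U + (0, 12.4) = (32.10, 12.40). Since MC ⟂ CG (tangency), |MG| = √(12.4² + 38.8²) = 40.73 regardless of where C sits on A1. So G lies on both circle(H, 51.48) and circle(M, 40.73); the above-HU intersection is G = (14.84, 49.30). C is the foot of the tangent from G: C = (41.20, 20.82).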